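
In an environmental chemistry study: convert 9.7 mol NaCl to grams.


M(NaCl) = 58.44 g/mol
mass = n × M = 9.7 × 58.44 = 566.87 g

566.87 g


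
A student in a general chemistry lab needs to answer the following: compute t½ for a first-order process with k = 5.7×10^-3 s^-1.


t½ = ln2/k = 0.693147/(5.7×10^-3 s^-1)
= 121.6 s

121.6 s


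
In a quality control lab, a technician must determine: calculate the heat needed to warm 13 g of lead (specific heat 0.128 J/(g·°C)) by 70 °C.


q = mcΔT = 13 × 0.128 × 70
= 116.48 J

116.48 J


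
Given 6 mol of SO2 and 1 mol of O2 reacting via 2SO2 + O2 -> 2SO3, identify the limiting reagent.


Mole ratio available / coefficient:
  SO2: 6/2 = 3.000
  O2: 1/1 = 1.000
Smaller ratio is limiting.

O2


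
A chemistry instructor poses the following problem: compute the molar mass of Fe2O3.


M(Fe2O3) = 2×55.85 + 3×16.0
= 111.7 + 48.0
= 159.7 g/mol

159.7 g/mol


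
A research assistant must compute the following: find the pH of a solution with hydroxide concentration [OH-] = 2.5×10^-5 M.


pOH = -log10([OH-]) = -log10(2.5×10^-5)
= 5 - log10(2.5) = 4.6
pH = 14 - pOH = 14 - 4.6 = 9.4

9.4


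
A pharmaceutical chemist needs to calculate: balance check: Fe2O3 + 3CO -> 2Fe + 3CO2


Equation: Fe2O3 + 3CO -> 2Fe + 3CO2
Check atoms: C: 3=3, Fe: 2=2, O: 6=6
Balanced

Yes, balanced


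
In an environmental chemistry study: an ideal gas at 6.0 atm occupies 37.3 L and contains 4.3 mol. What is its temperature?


PV = nRT  (R = 0.08206 L·atm/(mol·K))
T = PV/(nR) = 6.0×37.3/(4.3×0.08206)
= 223.80/0.352858
= 634.25 K

634.25 K


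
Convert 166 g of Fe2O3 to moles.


M(Fe2O3) = 159.7 g/mol
n = mass/M = 166/159.7 = 1.0394 mol

1.0394 mol


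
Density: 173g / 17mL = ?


ρ = mass/volume
= 173/17
= 10.176 g/mL

10.176 g/mL


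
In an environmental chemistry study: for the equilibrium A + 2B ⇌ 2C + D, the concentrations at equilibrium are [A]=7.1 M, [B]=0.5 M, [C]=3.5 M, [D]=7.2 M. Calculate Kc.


Kc = [C]^2[D]/([A][B]^2)
= (3.5^2 × 7.2^1)/(7.1^1 × 0.5^2)
= 88.2/1.775
= 49.69

49.69


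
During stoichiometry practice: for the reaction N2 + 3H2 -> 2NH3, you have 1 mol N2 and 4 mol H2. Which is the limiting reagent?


Mole ratio available / coefficient:
  N2: 1/1 = 1.000
  H2: 4/3 = 1.333
Smaller ratio is limiting.

N2


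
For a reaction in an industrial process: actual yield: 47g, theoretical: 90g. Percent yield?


% yield = actual/theoretical × 100
= 47/90 × 100
= 52.22%

52.22%


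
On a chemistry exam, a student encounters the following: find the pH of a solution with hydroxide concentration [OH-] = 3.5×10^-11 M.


pOH = -log10([OH-]) = -log10(3.5×10^-11)
= 11 - log10(3.5) = 10.46
pH = 14 - pOH = 14 - 10.46 = 3.54

3.54


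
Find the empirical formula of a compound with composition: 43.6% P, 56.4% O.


Assume 100 g sample. Moles of each element:
  P: 43.6/30.97 = 1.408 mol
  O: 56.4/16.0 = 3.525 mol
Divide by smallest (1.408):
  P: 1.408/1.408 = 1.0
  O: 3.525/1.408 = 2.5
Multiply all ratios by 2 to obtain whole numbers.
Empirical formula: P2O5

P2O5


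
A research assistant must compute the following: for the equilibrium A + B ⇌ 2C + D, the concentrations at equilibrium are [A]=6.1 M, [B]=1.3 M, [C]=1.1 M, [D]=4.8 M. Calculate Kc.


Kc = [C]^2[D]/([A][B])
= (1.1^2 × 4.8^1)/(6.1^1 × 1.3^1)
= 5.808/7.93
= 0.7324

0.7324


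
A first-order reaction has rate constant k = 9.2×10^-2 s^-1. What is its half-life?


t½ = ln2/k = 0.693147/(9.2×10^-2 s^-1)
= 7.534 s

7.534 s


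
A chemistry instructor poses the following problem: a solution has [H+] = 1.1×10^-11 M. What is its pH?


pH = -log10([H+]) = -log10(1.1×10^-11)
= 11 - log10(1.1)
= 11 - 0.04
= 10.96

10.96


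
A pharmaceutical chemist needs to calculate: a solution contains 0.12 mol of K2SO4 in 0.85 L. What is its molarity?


M = n/V = 0.12/0.85 = 0.141 mol/L

0.141 M


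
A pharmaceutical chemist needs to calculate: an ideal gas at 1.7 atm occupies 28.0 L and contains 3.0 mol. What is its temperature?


PV = nRT  (R = 0.08206 L·atm/(mol·K))
T = PV/(nR) = 1.7×28.0/(3.0×0.08206)
= 47.60/0.246180
= 193.35 K

193.35 K


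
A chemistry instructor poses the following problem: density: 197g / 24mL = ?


ρ = mass/volume
= 197/24
= 8.208 g/mL

8.208 g/mL


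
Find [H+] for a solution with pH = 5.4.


[H+] = 10^(-pH) = 10^(-5.4)
= 3.98×10^-6 M

3.98×10^-6 M


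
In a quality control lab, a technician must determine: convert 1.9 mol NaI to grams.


M(NaI) = 149.89 g/mol
mass = n × M = 1.9 × 149.89 = 284.79 g

284.79 g


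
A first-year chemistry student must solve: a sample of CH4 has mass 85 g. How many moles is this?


M(CH4) = 16.04 g/mol
n = mass/M = 85/16.04 = 5.2993 mol

5.2993 mol


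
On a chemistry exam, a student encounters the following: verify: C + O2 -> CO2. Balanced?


Equation: C + O2 -> CO2
Check atoms: C: 1=1, O: 2=2
Balanced

Yes, balanced


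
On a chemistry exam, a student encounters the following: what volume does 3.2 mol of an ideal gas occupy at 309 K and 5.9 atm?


PV = nRT  (R = 0.08206 L·atm/(mol·K))
V = nRT/P = 3.2×0.08206×309/5.9
= 13.753 L

13.753 L


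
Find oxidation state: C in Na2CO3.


2(+1) + x + 3(-2) = 0, so x = +4
Oxidation number: +4

+4


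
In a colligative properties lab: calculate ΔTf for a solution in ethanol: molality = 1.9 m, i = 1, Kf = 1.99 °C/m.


ΔTf = Kf × m × i
= 1.99 × 1.9 × 1
= 3.781 °C

3.781 °C


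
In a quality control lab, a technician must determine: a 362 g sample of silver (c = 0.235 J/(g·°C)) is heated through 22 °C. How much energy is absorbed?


q = mcΔT = 362 × 0.235 × 22
= 1871.54 J

1871.54 J


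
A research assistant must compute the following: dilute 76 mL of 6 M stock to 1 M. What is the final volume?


C1V1 = C2V2
6 × 76 = 1 × V2
V2 = 456/1 = 456.0 mL

456.0 mL


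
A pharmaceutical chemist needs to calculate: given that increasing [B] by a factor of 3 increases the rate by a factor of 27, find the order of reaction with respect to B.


rate ∝ [B]^n
3^n = 27 → n = 3
Order in B: 3

3


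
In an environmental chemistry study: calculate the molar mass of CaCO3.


M(CaCO3) = 1×40.08 + 1×12.01 + 3×16.0
= 40.08 + 12.01 + 48.0
= 100.09 g/mol

100.09 g/mol


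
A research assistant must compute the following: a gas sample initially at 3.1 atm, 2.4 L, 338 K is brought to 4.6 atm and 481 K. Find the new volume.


P1V1/T1 = P2V2/T2
V2 = P1V1T2/(T1P2)
= 3.1×2.4×481/(338×4.6)
= 2.302 L

2.302 L


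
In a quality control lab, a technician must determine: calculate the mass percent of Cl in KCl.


M(KCl) = 1×39.1 + 1×35.45 = 74.55 g/mol
Mass of Cl = 1 × 35.45 = 35.45 g/mol
% Cl = 35.45/74.55 × 100 = 47.55%

47.55%


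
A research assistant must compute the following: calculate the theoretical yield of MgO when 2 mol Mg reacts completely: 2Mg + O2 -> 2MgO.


Mole ratio MgO:Mg = 2:2
n(MgO) = 2 × 2/2 = 2.000 mol
mass = 2.000 × 40.31 = 80.62 g

80.62 g


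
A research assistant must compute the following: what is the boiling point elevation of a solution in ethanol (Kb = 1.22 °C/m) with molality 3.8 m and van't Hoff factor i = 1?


ΔTb = Kb × m × i
= 1.22 × 3.8 × 1
= 4.636 °C

4.636 °C


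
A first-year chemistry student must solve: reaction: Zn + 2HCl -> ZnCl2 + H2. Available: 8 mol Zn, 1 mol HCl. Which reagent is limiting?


Mole ratio available / coefficient:
  Zn: 8/1 = 8.000
  HCl: 1/2 = 0.500
Smaller ratio is limiting.

HCl


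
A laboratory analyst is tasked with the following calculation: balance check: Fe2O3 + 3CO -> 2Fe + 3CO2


Equation: Fe2O3 + 3CO -> 2Fe + 3CO2
Check atoms: C: 3=3, Fe: 2=2, O: 6=6
Balanced

Yes, balanced


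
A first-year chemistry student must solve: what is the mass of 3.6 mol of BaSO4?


M(BaSO4) = 233.4 g/mol
mass = n × M = 3.6 × 233.4 = 840.24 g

840.24 g


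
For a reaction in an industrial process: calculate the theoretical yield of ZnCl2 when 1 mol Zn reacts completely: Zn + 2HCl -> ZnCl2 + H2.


Mole ratio ZnCl2:Zn = 1:1
n(ZnCl2) = 1 × 1/1 = 1.000 mol
mass = 1.000 × 136.28 = 136.28 g

136.28 g


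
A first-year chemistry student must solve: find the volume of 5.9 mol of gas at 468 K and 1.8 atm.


PV = nRT  (R = 0.08206 L·atm/(mol·K))
V = nRT/P = 5.9×0.08206×468/1.8
= 125.88 L

125.88 L


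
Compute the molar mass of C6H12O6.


M(C6H12O6) = 6×12.01 + 12×1.008 + 6×16.0
= 72.06 + 12.1 + 96.0
= 180.16 g/mol

180.16 g/mol


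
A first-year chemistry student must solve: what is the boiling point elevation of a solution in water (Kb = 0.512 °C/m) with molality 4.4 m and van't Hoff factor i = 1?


ΔTb = Kb × m × i
= 0.512 × 4.4 × 1
= 2.2528 °C

2.2528 °C


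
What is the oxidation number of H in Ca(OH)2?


H is +1 with nonmetals
Oxidation number: +1

+1


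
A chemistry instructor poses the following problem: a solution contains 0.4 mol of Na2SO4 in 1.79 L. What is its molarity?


M = n/V = 0.4/1.79 = 0.223 mol/L

0.223 M


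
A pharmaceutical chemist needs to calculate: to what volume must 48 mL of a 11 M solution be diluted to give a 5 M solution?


C1V1 = C2V2
11 × 48 = 5 × V2
V2 = 528/5 = 105.6 mL

105.6 mL


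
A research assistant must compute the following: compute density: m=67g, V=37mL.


ρ = mass/volume
= 67/37
= 1.811 g/mL

1.811 g/mL


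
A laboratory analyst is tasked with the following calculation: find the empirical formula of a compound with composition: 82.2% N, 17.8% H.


Assume 100 g sample. Moles of each element:
  N: 82.2/14.01 = 5.867 mol
  H: 17.8/1.008 = 17.659 mol
Divide by smallest (5.867):
  N: 5.867/5.867 = 1.0
  H: 17.659/5.867 = 3.01
Empirical formula: NH3

NH3


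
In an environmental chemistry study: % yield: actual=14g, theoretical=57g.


% yield = actual/theoretical × 100
= 14/57 × 100
= 24.56%

24.56%


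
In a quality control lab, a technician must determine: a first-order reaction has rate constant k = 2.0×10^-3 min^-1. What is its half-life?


t½ = ln2/k = 0.693147/(2.0×10^-3 min^-1)
= 346.6 min

346.6 min


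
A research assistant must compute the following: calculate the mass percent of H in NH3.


M(NH3) = 1×14.01 + 3×1.008 = 17.034 g/mol
Mass of H = 3 × 1.008 = 3.024 g/mol
% H = 3.024/17.034 × 100 = 17.75%

17.75%


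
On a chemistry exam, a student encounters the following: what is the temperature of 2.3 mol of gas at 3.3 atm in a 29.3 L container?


PV = nRT  (R = 0.08206 L·atm/(mol·K))
T = PV/(nR) = 3.3×29.3/(2.3×0.08206)
= 96.69/0.188738
= 512.30 K

512.30 K


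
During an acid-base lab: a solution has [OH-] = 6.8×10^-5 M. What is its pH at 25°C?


pOH = -log10([OH-]) = -log10(6.8×10^-5)
= 5 - log10(6.8) = 4.17
pH = 14 - pOH = 14 - 4.17 = 9.83

9.83


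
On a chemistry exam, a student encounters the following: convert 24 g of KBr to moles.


M(KBr) = 119.0 g/mol
n = mass/M = 24/119.0 = 0.2017 mol

0.2017 mol


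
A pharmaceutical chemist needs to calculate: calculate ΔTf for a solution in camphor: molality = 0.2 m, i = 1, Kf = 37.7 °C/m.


ΔTf = Kf × m × i
= 37.7 × 0.2 × 1
= 7.54 °C

7.54 °C


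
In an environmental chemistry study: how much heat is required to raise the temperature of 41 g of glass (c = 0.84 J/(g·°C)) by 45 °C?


q = mcΔT = 41 × 0.84 × 45
= 1549.80 J

1549.80 J


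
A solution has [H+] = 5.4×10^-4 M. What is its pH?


pH = -log10([H+]) = -log10(5.4×10^-4)
= 4 - log10(5.4)
= 4 - 0.73
= 3.27

3.27


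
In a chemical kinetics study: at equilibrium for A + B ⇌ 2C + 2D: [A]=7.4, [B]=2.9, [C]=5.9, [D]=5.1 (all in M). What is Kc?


Kc = [C]^2[D]^2/([A][B])
= (5.9^2 × 5.1^2)/(7.4^1 × 2.9^1)
= 905.4081/21.46
= 42.19

42.19


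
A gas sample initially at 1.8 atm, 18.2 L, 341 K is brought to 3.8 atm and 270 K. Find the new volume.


P1V1/T1 = P2V2/T2
V2 = P1V1T2/(T1P2)
= 1.8×18.2×270/(341×3.8)
= 6.826 L

6.826 L


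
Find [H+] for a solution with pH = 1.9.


[H+] = 10^(-pH) = 10^(-1.9)
= 1.26×10^-2 M

1.26×10^-2 M


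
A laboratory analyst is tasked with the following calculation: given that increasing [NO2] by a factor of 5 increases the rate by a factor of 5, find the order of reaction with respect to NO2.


rate ∝ [NO2]^n
5^n = 5 → n = 1
Order in NO2: 1

1


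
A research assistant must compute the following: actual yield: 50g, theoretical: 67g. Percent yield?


% yield = actual/theoretical × 100
= 50/67 × 100
= 74.63%

74.63%


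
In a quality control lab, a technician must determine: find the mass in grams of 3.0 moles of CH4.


M(CH4) = 16.04 g/mol
mass = n × M = 3.0 × 16.04 = 48.12 g

48.12 g


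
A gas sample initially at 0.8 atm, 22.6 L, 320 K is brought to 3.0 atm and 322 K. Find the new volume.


P1V1/T1 = P2V2/T2
V2 = P1V1T2/(T1P2)
= 0.8×22.6×322/(320×3.0)
= 6.064 L

6.064 L


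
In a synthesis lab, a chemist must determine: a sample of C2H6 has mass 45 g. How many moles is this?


M(C2H6) = 30.07 g/mol
n = mass/M = 45/30.07 = 1.4965 mol

1.4965 mol


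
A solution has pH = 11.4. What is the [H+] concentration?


[H+] = 10^(-pH) = 10^(-11.4)
= 3.98×10^-12 M

3.98×10^-12 M


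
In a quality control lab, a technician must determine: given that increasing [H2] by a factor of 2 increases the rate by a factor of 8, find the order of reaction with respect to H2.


rate ∝ [H2]^n
2^n = 8 → n = 3
Order in H2: 3

3


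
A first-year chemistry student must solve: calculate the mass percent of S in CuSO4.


M(CuSO4) = 1×63.55 + 1×32.07 + 4×16.0 = 159.62 g/mol
Mass of S = 1 × 32.07 = 32.07 g/mol
% S = 32.07/159.62 × 100 = 20.09%

20.09%


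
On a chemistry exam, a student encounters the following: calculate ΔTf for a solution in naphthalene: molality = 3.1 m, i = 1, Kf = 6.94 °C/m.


ΔTf = Kf × m × i
= 6.94 × 3.1 × 1
= 21.514 °C

21.514 °C


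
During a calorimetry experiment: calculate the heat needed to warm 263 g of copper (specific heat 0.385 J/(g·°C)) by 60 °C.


q = mcΔT = 263 × 0.385 × 60
= 6075.30 J

6075.30 J


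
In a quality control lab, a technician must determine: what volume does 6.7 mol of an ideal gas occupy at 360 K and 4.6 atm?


PV = nRT  (R = 0.08206 L·atm/(mol·K))
V = nRT/P = 6.7×0.08206×360/4.6
= 43.028 L

43.028 L


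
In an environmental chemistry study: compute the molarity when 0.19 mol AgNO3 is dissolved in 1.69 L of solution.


M = n/V = 0.19/1.69 = 0.112 mol/L

0.112 M


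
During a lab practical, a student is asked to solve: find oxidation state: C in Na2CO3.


2(+1) + x + 3(-2) = 0, so x = +4
Oxidation number: +4

+4


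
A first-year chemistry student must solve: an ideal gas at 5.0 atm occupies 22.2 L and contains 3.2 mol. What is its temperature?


PV = nRT  (R = 0.08206 L·atm/(mol·K))
T = PV/(nR) = 5.0×22.2/(3.2×0.08206)
= 111.00/0.262592
= 422.71 K

422.71 K


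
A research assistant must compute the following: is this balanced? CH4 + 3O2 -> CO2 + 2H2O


Equation: CH4 + 3O2 -> CO2 + 2H2O
Check atoms: C: 1=1, H: 4=4, O: 6≠4
Not balanced

No, not balanced


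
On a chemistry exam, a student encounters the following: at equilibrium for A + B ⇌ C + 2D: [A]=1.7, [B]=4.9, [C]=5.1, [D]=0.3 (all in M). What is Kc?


Kc = [C][D]^2/([A][B])
= (5.1^1 × 0.3^2)/(1.7^1 × 4.9^1)
= 0.459/8.33
= 0.05510

0.05510


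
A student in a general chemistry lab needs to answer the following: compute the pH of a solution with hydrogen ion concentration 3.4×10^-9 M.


pH = -log10([H+]) = -log10(3.4×10^-9)
= 9 - log10(3.4)
= 9 - 0.53
= 8.47

8.47


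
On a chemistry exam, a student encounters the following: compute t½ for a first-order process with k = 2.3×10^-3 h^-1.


t½ = ln2/k = 0.693147/(2.3×10^-3 h^-1)
= 301.4 h

301.4 h


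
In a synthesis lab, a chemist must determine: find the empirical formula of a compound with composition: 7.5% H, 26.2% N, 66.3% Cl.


Assume 100 g sample. Moles of each element:
  H: 7.5/1.008 = 7.44 mol
  N: 26.2/14.01 = 1.87 mol
  Cl: 66.3/35.45 = 1.87 mol
Divide by smallest (1.87):
  H: 7.44/1.87 = 3.98
  N: 1.87/1.87 = 1.0
  Cl: 1.87/1.87 = 1.0
Empirical formula: NH4Cl

NH4Cl


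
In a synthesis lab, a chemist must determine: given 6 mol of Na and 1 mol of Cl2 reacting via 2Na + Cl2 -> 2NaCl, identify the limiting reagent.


Mole ratio available / coefficient:
  Na: 6/2 = 3.000
  Cl2: 1/1 = 1.000
Smaller ratio is limiting.

Cl2


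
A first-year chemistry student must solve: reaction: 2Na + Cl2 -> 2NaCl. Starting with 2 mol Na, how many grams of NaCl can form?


Mole ratio NaCl:Na = 2:2
n(NaCl) = 2 × 2/2 = 2.000 mol
mass = 2.000 × 58.44 = 116.88 g

116.88 g


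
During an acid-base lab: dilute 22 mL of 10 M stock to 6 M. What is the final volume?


C1V1 = C2V2
10 × 22 = 6 × V2
V2 = 220/6 = 36.67 mL

36.67 mL


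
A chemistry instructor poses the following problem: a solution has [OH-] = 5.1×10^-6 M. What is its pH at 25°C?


pOH = -log10([OH-]) = -log10(5.1×10^-6)
= 6 - log10(5.1) = 5.29
pH = 14 - pOH = 14 - 5.29 = 8.71

8.71


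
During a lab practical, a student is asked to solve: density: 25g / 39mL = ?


ρ = mass/volume
= 25/39
= 0.641 g/mL

0.641 g/mL


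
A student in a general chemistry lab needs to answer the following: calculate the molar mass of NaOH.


M(NaOH) = 1×22.99 + 1×16.0 + 1×1.008
= 22.99 + 16.0 + 1.01
= 40.0 g/mol

40.0 g/mol


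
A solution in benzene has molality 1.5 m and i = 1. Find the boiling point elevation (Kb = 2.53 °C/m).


ΔTb = Kb × m × i
= 2.53 × 1.5 × 1
= 3.795 °C

3.795 °C


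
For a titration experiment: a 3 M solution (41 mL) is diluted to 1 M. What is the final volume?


C1V1 = C2V2
3 × 41 = 1 × V2
V2 = 123/1 = 123.0 mL

123.0 mL


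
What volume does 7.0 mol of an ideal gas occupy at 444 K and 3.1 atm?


PV = nRT  (R = 0.08206 L·atm/(mol·K))
V = nRT/P = 7.0×0.08206×444/3.1
= 82.272 L

82.272 L


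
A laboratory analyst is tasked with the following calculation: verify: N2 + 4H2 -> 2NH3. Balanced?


Equation: N2 + 4H2 -> 2NH3
Check atoms: H: 8≠6, N: 2=2
Not balanced

No, not balanced


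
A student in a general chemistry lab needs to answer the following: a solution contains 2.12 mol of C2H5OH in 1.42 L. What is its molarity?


M = n/V = 2.12/1.42 = 1.493 mol/L

1.493 M


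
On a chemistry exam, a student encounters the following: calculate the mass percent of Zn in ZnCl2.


M(ZnCl2) = 1×65.38 + 2×35.45 = 136.28 g/mol
Mass of Zn = 1 × 65.38 = 65.38 g/mol
% Zn = 65.38/136.28 × 100 = 47.97%

47.97%


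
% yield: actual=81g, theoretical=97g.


% yield = actual/theoretical × 100
= 81/97 × 100
= 83.51%

83.51%


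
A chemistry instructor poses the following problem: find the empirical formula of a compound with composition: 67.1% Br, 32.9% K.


Assume 100 g sample. Moles of each element:
  Br: 67.1/79.9 = 0.84 mol
  K: 32.9/39.1 = 0.841 mol
Divide by smallest (0.84):
  Br: 0.84/0.84 = 1.0
  K: 0.841/0.84 = 1.0
Empirical formula: KBr

KBr


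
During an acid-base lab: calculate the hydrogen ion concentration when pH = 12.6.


[H+] = 10^(-pH) = 10^(-12.6)
= 2.51×10^-13 M

2.51×10^-13 M


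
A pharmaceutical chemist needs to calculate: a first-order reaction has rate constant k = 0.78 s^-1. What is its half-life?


t½ = ln2/k = 0.693147/(0.78 s^-1)
= 0.8887 s

0.8887 s


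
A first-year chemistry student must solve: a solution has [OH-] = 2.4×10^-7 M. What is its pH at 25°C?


pOH = -log10([OH-]) = -log10(2.4×10^-7)
= 7 - log10(2.4) = 6.62
pH = 14 - pOH = 14 - 6.62 = 7.38

7.38


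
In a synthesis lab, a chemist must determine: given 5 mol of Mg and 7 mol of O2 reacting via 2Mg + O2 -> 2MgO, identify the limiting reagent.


Mole ratio available / coefficient:
  Mg: 5/2 = 2.500
  O2: 7/1 = 7.000
Smaller ratio is limiting.

Mg


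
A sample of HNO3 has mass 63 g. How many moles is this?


M(HNO3) = 63.02 g/mol
n = mass/M = 63/63.02 = 0.9997 mol

0.9997 mol


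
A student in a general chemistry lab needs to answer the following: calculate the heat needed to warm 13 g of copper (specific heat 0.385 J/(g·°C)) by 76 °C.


q = mcΔT = 13 × 0.385 × 76
= 380.38 J

380.38 J


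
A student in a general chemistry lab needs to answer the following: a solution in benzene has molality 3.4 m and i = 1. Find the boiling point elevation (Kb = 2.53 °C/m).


ΔTb = Kb × m × i
= 2.53 × 3.4 × 1
= 8.602 °C

8.602 °C


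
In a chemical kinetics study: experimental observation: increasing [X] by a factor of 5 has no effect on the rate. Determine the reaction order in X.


rate ∝ [X]^n
rate ∝ [X]^0
Order in X: 0

0


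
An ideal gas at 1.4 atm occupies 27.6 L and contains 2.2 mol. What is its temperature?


PV = nRT  (R = 0.08206 L·atm/(mol·K))
T = PV/(nR) = 1.4×27.6/(2.2×0.08206)
= 38.64/0.180532
= 214.03 K

214.03 K


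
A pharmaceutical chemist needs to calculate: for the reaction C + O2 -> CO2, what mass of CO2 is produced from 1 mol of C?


Mole ratio CO2:C = 1:1
n(CO2) = 1 × 1/1 = 1.000 mol
mass = 1.000 × 44.01 = 44.01 g

44.01 g


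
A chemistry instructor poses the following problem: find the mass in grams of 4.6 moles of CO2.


M(CO2) = 44.01 g/mol
mass = n × M = 4.6 × 44.01 = 202.45 g

202.45 g


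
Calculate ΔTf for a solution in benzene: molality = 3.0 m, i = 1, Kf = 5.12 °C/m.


ΔTf = Kf × m × i
= 5.12 × 3.0 × 1
= 15.36 °C

15.36 °C


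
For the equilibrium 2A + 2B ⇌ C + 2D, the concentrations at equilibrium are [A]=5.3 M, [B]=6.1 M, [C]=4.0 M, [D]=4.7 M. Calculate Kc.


Kc = [C][D]^2/([A]^2[B]^2)
= (4.0^1 × 4.7^2)/(5.3^2 × 6.1^2)
= 88.36/1045.2289
= 0.08454

0.08454


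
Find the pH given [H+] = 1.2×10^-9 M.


pH = -log10([H+]) = -log10(1.2×10^-9)
= 9 - log10(1.2)
= 9 - 0.08
= 8.92

8.92


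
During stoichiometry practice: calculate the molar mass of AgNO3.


M(AgNO3) = 1×107.87 + 1×14.01 + 3×16.0
= 107.87 + 14.01 + 48.0
= 169.88 g/mol

169.88 g/mol


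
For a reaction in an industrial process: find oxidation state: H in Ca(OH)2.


H is +1 with nonmetals
Oxidation number: +1

+1


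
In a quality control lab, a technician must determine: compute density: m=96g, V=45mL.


ρ = mass/volume
= 96/45
= 2.133 g/mL

2.133 g/mL


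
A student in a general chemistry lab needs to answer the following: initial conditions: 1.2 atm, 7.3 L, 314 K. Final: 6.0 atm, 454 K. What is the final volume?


P1V1/T1 = P2V2/T2
V2 = P1V1T2/(T1P2)
= 1.2×7.3×454/(314×6.0)
= 2.111 L

2.111 L


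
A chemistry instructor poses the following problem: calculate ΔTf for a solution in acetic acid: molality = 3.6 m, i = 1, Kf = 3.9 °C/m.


ΔTf = Kf × m × i
= 3.9 × 3.6 × 1
= 14.04 °C

14.04 °C


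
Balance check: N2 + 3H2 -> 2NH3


Equation: N2 + 3H2 -> 2NH3
Check atoms: H: 6=6, N: 2=2
Balanced

Yes, balanced


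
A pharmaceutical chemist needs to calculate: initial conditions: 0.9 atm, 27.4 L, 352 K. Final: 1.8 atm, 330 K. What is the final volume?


P1V1/T1 = P2V2/T2
V2 = P1V1T2/(T1P2)
= 0.9×27.4×330/(352×1.8)
= 12.844 L

12.844 L


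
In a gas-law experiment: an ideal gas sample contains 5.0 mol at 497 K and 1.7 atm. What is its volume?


PV = nRT  (R = 0.08206 L·atm/(mol·K))
V = nRT/P = 5.0×0.08206×497/1.7
= 119.952 L

119.952 L


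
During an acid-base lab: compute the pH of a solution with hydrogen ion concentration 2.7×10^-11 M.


pH = -log10([H+]) = -log10(2.7×10^-11)
= 11 - log10(2.7)
= 11 - 0.43
= 10.57

10.57


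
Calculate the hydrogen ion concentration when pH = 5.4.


[H+] = 10^(-pH) = 10^(-5.4)
= 3.98×10^-6 M

3.98×10^-6 M


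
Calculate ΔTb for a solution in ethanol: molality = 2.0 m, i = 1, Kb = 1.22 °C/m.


ΔTb = Kb × m × i
= 1.22 × 2.0 × 1
= 2.44 °C

2.44 °C


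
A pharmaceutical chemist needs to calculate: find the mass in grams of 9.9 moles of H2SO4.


M(H2SO4) = 98.09 g/mol
mass = n × M = 9.9 × 98.09 = 971.09 g

971.09 g


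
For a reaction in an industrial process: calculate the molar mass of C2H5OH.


M(C2H5OH) = 2×12.01 + 6×1.008 + 1×16.0
= 24.02 + 6.05 + 16.0
= 46.07 g/mol

46.07 g/mol


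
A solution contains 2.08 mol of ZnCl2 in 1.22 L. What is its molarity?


M = n/V = 2.08/1.22 = 1.705 mol/L

1.705 M


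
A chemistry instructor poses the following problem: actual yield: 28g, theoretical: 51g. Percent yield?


% yield = actual/theoretical × 100
= 28/51 × 100
= 54.9%

54.9%


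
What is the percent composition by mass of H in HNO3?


M(HNO3) = 1×1.008 + 1×14.01 + 3×16.0 = 63.018 g/mol
Mass of H = 1 × 1.008 = 1.008 g/mol
% H = 1.008/63.018 × 100 = 1.60%

1.60%


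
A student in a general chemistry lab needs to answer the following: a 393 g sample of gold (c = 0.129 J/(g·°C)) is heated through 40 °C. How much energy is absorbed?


q = mcΔT = 393 × 0.129 × 40
= 2027.88 J

2027.88 J


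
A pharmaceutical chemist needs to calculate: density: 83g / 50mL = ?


ρ = mass/volume
= 83/50
= 1.66 g/mL

1.66 g/mL


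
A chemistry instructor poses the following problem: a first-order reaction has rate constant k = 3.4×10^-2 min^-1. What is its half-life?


t½ = ln2/k = 0.693147/(3.4×10^-2 min^-1)
= 20.39 min

20.39 min


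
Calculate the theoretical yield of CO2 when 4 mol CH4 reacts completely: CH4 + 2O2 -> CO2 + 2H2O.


Mole ratio CO2:CH4 = 1:1
n(CO2) = 4 × 1/1 = 4.000 mol
mass = 4.000 × 44.01 = 176.04 g

176.04 g


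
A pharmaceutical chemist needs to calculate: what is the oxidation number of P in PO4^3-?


x + 4(-2) = -3, so x = +5
Oxidation number: +5

+5


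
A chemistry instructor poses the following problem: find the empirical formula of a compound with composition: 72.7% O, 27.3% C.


Assume 100 g sample. Moles of each element:
  O: 72.7/16.0 = 4.544 mol
  C: 27.3/12.01 = 2.273 mol
Divide by smallest (2.273):
  O: 4.544/2.273 = 2.0
  C: 2.273/2.273 = 1.0
Empirical formula: CO2

CO2


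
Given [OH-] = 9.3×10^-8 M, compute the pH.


pOH = -log10([OH-]) = -log10(9.3×10^-8)
= 8 - log10(9.3) = 7.03
pH = 14 - pOH = 14 - 7.03 = 6.97

6.97


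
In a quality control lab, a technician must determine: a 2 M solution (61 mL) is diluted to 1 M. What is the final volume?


C1V1 = C2V2
2 × 61 = 1 × V2
V2 = 122/1 = 122.0 mL

122.0 mL


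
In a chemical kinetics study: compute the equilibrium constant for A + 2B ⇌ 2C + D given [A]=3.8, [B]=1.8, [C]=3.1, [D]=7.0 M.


Kc = [C]^2[D]/([A][B]^2)
= (3.1^2 × 7.0^1)/(3.8^1 × 1.8^2)
= 67.27/12.312
= 5.464

5.464


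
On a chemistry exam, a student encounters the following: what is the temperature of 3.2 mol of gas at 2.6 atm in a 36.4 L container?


PV = nRT  (R = 0.08206 L·atm/(mol·K))
T = PV/(nR) = 2.6×36.4/(3.2×0.08206)
= 94.64/0.262592
= 360.41 K

360.41 K


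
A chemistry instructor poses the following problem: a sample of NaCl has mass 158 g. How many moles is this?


M(NaCl) = 58.44 g/mol
n = mass/M = 158/58.44 = 2.7036 mol

2.7036 mol


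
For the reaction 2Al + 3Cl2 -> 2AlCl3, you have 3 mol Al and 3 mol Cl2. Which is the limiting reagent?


Mole ratio available / coefficient:
  Al: 3/2 = 1.500
  Cl2: 3/3 = 1.000
Smaller ratio is limiting.

Cl2


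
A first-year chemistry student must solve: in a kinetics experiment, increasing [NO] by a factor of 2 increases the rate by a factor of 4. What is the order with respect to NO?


rate ∝ [NO]^n
2^n = 4 → n = 2
Order in NO: 2

2


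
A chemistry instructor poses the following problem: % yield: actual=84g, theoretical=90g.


% yield = actual/theoretical × 100
= 84/90 × 100
= 93.33%

93.33%


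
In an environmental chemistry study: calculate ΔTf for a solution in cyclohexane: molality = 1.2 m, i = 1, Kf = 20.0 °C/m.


ΔTf = Kf × m × i
= 20.0 × 1.2 × 1
= 24.0 °C

24.0 °C


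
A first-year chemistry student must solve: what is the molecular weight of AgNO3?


M(AgNO3) = 1×107.87 + 1×14.01 + 3×16.0
= 107.87 + 14.01 + 48.0
= 169.88 g/mol

169.88 g/mol


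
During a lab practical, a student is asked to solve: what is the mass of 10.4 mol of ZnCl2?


M(ZnCl2) = 136.28 g/mol
mass = n × M = 10.4 × 136.28 = 1417.31 g

1417.31 g


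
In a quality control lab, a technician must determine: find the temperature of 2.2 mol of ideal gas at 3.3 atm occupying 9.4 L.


PV = nRT  (R = 0.08206 L·atm/(mol·K))
T = PV/(nR) = 3.3×9.4/(2.2×0.08206)
= 31.02/0.180532
= 171.83 K

171.83 K


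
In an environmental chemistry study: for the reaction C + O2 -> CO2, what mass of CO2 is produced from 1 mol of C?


Mole ratio CO2:C = 1:1
n(CO2) = 1 × 1/1 = 1.000 mol
mass = 1.000 × 44.01 = 44.01 g

44.01 g


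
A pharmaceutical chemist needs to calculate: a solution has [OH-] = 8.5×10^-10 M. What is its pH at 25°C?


pOH = -log10([OH-]) = -log10(8.5×10^-10)
= 10 - log10(8.5) = 9.07
pH = 14 - pOH = 14 - 9.07 = 4.93

4.93


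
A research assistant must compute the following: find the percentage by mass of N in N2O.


M(N2O) = 2×14.01 + 1×16.0 = 44.02 g/mol
Mass of N = 2 × 14.01 = 28.02 g/mol
% N = 28.02/44.02 × 100 = 63.65%

63.65%


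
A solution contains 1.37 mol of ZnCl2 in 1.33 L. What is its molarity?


M = n/V = 1.37/1.33 = 1.030 mol/L

1.030 M


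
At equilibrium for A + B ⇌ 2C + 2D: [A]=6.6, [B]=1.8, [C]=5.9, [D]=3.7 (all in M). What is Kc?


Kc = [C]^2[D]^2/([A][B])
= (5.9^2 × 3.7^2)/(6.6^1 × 1.8^1)
= 476.5489/11.88
= 40.11

40.11


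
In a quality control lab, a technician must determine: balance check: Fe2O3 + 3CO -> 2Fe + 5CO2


Equation: Fe2O3 + 3CO -> 2Fe + 5CO2
Check atoms: C: 3≠5, Fe: 2=2, O: 6≠10
Not balanced

No, not balanced


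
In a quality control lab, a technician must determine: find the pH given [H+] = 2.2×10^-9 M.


pH = -log10([H+]) = -log10(2.2×10^-9)
= 9 - log10(2.2)
= 9 - 0.34
= 8.66

8.66


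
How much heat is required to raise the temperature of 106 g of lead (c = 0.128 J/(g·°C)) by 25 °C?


q = mcΔT = 106 × 0.128 × 25
= 339.20 J

339.20 J


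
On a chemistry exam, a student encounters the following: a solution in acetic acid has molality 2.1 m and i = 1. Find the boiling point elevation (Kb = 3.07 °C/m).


ΔTb = Kb × m × i
= 3.07 × 2.1 × 1
= 6.447 °C

6.447 °C


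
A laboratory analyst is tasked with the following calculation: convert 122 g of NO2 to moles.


M(NO2) = 46.01 g/mol
n = mass/M = 122/46.01 = 2.6516 mol

2.6516 mol


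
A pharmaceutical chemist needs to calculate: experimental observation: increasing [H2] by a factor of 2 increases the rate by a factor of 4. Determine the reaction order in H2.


rate ∝ [H2]^n
2^n = 4 → n = 2
Order in H2: 2

2


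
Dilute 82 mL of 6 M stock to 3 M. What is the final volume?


C1V1 = C2V2
6 × 82 = 3 × V2
V2 = 492/3 = 164.0 mL

164.0 mL


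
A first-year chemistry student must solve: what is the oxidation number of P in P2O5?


2x + 5(-2) = 0, so x = +5
Oxidation number: +5

+5


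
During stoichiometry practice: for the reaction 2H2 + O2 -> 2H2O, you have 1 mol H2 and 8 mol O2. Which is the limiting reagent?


Mole ratio available / coefficient:
  H2: 1/2 = 0.500
  O2: 8/1 = 8.000
Smaller ratio is limiting.

H2


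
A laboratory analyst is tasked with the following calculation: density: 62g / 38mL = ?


ρ = mass/volume
= 62/38
= 1.632 g/mL

1.632 g/mL


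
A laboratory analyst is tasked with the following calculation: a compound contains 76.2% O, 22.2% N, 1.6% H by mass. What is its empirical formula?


Assume 100 g sample. Moles of each element:
  O: 76.2/16.0 = 4.763 mol
  N: 22.2/14.01 = 1.585 mol
  H: 1.6/1.008 = 1.587 mol
Divide by smallest (1.585):
  O: 4.763/1.585 = 3.01
  N: 1.585/1.585 = 1.0
  H: 1.587/1.585 = 1.0
Empirical formula: HNO3

HNO3


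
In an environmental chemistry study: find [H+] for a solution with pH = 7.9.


[H+] = 10^(-pH) = 10^(-7.9)
= 1.26×10^-8 M

1.26×10^-8 M


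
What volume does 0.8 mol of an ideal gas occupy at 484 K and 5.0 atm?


PV = nRT  (R = 0.08206 L·atm/(mol·K))
V = nRT/P = 0.8×0.08206×484/5.0
= 6.355 L

6.355 L


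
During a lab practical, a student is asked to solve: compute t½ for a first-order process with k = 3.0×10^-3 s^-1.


t½ = ln2/k = 0.693147/(3.0×10^-3 s^-1)
= 231.0 s

231.0 s


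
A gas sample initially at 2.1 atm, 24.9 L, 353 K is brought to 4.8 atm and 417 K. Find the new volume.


P1V1/T1 = P2V2/T2
V2 = P1V1T2/(T1P2)
= 2.1×24.9×417/(353×4.8)
= 12.869 L

12.869 L


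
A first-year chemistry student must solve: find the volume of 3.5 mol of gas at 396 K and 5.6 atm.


PV = nRT  (R = 0.08206 L·atm/(mol·K))
V = nRT/P = 3.5×0.08206×396/5.6
= 20.31 L

20.31 L


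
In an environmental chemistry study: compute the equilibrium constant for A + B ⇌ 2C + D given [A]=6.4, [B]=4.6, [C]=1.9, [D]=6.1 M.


Kc = [C]^2[D]/([A][B])
= (1.9^2 × 6.1^1)/(6.4^1 × 4.6^1)
= 22.021/29.44
= 0.7480

0.7480


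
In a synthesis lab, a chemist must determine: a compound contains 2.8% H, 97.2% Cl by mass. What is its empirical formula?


Assume 100 g sample. Moles of each element:
  H: 2.8/1.008 = 2.778 mol
  Cl: 97.2/35.45 = 2.742 mol
Divide by smallest (2.742):
  H: 2.778/2.742 = 1.01
  Cl: 2.742/2.742 = 1.0
Empirical formula: HCl

HCl


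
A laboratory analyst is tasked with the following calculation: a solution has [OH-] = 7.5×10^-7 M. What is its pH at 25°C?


pOH = -log10([OH-]) = -log10(7.5×10^-7)
= 7 - log10(7.5) = 6.12
pH = 14 - pOH = 14 - 6.12 = 7.88

7.88


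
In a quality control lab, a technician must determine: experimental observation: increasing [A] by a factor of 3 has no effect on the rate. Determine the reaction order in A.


rate ∝ [A]^n
rate ∝ [A]^0
Order in A: 0

0


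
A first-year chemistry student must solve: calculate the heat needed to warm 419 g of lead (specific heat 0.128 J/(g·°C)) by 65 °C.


q = mcΔT = 419 × 0.128 × 65
= 3486.08 J

3486.08 J


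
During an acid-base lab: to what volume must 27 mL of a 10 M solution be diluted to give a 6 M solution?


C1V1 = C2V2
10 × 27 = 6 × V2
V2 = 270/6 = 45.0 mL

45.0 mL


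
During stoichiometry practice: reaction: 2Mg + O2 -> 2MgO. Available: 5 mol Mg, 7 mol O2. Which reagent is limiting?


Mole ratio available / coefficient:
  Mg: 5/2 = 2.500
  O2: 7/1 = 7.000
Smaller ratio is limiting.

Mg


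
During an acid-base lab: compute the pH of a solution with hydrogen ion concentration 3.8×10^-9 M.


pH = -log10([H+]) = -log10(3.8×10^-9)
= 9 - log10(3.8)
= 9 - 0.58
= 8.42

8.42


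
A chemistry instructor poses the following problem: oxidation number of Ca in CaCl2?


Group 2 metal: +2
Oxidation number: +2

+2


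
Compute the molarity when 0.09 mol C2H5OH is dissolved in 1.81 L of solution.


M = n/V = 0.09/1.81 = 0.050 mol/L

0.050 M


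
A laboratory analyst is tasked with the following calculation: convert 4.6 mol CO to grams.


M(CO) = 28.01 g/mol
mass = n × M = 4.6 × 28.01 = 128.85 g

128.85 g


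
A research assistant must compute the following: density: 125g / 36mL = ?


ρ = mass/volume
= 125/36
= 3.472 g/mL

3.472 g/mL


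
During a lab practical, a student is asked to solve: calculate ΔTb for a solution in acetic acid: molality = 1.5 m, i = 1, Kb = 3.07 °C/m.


ΔTb = Kb × m × i
= 3.07 × 1.5 × 1
= 4.605 °C

4.605 °C


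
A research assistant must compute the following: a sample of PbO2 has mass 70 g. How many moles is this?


M(PbO2) = 239.2 g/mol
n = mass/M = 70/239.2 = 0.2926 mol

0.2926 mol


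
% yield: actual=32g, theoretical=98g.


% yield = actual/theoretical × 100
= 32/98 × 100
= 32.65%

32.65%


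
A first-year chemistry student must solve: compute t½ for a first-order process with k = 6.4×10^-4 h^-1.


t½ = ln2/k = 0.693147/(6.4×10^-4 h^-1)
= 1083 h

1083 h


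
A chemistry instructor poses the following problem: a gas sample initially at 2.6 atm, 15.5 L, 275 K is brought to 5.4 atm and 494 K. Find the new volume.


P1V1/T1 = P2V2/T2
V2 = P1V1T2/(T1P2)
= 2.6×15.5×494/(275×5.4)
= 13.406 L

13.406 L


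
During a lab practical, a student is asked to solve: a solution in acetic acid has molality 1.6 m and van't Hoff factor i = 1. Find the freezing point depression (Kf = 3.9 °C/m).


ΔTf = Kf × m × i
= 3.9 × 1.6 × 1
= 6.24 °C

6.24 °C


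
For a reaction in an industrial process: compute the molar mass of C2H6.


M(C2H6) = 2×12.01 + 6×1.008
= 24.02 + 6.05
= 30.07 g/mol

30.07 g/mol


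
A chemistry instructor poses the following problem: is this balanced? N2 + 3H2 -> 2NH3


Equation: N2 + 3H2 -> 2NH3
Check atoms: H: 6=6, N: 2=2
Balanced

Yes, balanced


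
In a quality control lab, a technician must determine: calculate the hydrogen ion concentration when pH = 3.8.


[H+] = 10^(-pH) = 10^(-3.8)
= 1.58×10^-4 M

1.58×10^-4 M


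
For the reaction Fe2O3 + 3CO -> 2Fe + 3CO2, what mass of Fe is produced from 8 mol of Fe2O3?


Mole ratio Fe:Fe2O3 = 2:1
n(Fe) = 8 × 2/1 = 16.000 mol
mass = 16.000 × 55.85 = 893.6 g

893.6 g


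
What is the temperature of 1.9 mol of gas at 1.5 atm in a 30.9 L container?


PV = nRT  (R = 0.08206 L·atm/(mol·K))
T = PV/(nR) = 1.5×30.9/(1.9×0.08206)
= 46.35/0.155914
= 297.28 K

297.28 K


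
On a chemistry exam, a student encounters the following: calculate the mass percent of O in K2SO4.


M(K2SO4) = 2×39.1 + 1×32.07 + 4×16.0 = 174.27 g/mol
Mass of O = 4 × 16.0 = 64.00 g/mol
% O = 64.00/174.27 × 100 = 36.72%

36.72%


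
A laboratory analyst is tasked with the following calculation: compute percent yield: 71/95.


% yield = actual/theoretical × 100
= 71/95 × 100
= 74.74%

74.74%


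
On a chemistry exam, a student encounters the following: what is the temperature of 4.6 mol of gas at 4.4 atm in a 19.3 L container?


PV = nRT  (R = 0.08206 L·atm/(mol·K))
T = PV/(nR) = 4.4×19.3/(4.6×0.08206)
= 84.92/0.377476
= 224.97 K

224.97 K


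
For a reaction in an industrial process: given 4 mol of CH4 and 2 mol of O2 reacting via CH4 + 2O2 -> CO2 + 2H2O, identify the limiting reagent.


Mole ratio available / coefficient:
  CH4: 4/1 = 4.000
  O2: 2/2 = 1.000
Smaller ratio is limiting.

O2


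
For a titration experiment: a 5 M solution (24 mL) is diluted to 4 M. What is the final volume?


C1V1 = C2V2
5 × 24 = 4 × V2
V2 = 120/4 = 30.0 mL

30.0 mL


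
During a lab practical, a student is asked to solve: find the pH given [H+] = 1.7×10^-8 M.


pH = -log10([H+]) = -log10(1.7×10^-8)
= 8 - log10(1.7)
= 8 - 0.23
= 7.77

7.77


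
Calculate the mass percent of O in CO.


M(CO) = 1×12.01 + 1×16.0 = 28.01 g/mol
Mass of O = 1 × 16.0 = 16.00 g/mol
% O = 16.00/28.01 × 100 = 57.12%

57.12%


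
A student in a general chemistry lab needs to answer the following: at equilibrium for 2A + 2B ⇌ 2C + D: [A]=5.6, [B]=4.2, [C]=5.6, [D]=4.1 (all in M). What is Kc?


Kc = [C]^2[D]/([A]^2[B]^2)
= (5.6^2 × 4.1^1)/(5.6^2 × 4.2^2)
= 128.576/553.1904
= 0.2324

0.2324


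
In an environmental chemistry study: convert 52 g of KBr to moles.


M(KBr) = 119.0 g/mol
n = mass/M = 52/119.0 = 0.437 mol

0.437 mol


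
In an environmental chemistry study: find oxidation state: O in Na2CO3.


O is usually -2
Oxidation number: -2

-2


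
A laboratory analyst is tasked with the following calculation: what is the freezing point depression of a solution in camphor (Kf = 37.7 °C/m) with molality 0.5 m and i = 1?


ΔTf = Kf × m × i
= 37.7 × 0.5 × 1
= 18.85 °C

18.85 °C
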